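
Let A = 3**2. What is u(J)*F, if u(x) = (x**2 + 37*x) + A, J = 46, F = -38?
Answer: -145426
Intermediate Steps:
A = 9
u(x) = 9 + x**2 + 37*x (u(x) = (x**2 + 37*x) + 9 = 9 + x**2 + 37*x)
u(J)*F = (9 + 46**2 + 37*46)*(-38) = (9 + 2116 + 1702)*(-38) = 3827*(-38) = -145426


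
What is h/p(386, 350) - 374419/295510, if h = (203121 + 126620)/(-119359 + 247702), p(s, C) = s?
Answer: -159064004447/126204163905 ≈ -1.2604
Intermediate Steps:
h = 329741/128343 ≈ 2.5692
h/p(386, 350) - 374419/295510 = (329741/128343)/386 - 374419/295510 = (329741/128343)*(1/386) - 374419*1/295510 = 329741/49540398 - 12911/10190 = -159064004447/126204163905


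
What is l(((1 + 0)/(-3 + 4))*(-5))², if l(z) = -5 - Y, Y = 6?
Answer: 121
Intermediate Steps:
l(z) = -11 (l(z) = -5 - 1*6 = -5 - 6 = -11)
l(((1 + 0)/(-3 + 4))*(-5))² = (-11)² = 121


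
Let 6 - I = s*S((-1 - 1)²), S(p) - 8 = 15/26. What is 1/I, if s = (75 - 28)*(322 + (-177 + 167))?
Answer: -1/125766 ≈ -7.9513e-6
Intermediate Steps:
s = 14664 (s = 47*(322 - 10) = 47*312 = 14664)
S(p) = 223/26 (S(p) = 8 + 15/26 = 223/26)
I = -125766 (I = 6 - 14664*223/26 = 6 - 1*125772 = 6 - 125772 = -125766)
1/I = 1/(-125766) = -1/125766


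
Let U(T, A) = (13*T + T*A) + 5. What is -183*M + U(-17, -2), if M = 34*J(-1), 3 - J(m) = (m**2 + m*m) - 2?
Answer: -18848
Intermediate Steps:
J(m) = 5 - 2*m**2 (J(m) = 3 - ((m**2 + m*m) - 2) = 3 - ((m**2 + m**2) - 2) = 3 - (2*m**2 - 2) = 3 - (-2 + 2*m**2) = 3 + (2 - 2*m**2) = 5 - 2*m**2)
M = 102 (M = 34*(5 - 2*(-1)**2) = 34*(5 - 2*1) = 34*(5 - 2) = 34*3 = 102)
U(T, A) = 5 + 13*T + A*T (U(T, A) = (13*T + A*T) + 5 = 5 + 13*T + A*T)
-183*M + U(-17, -2) = -183*102 + (5 + 13*(-17) - 2*(-17)) = -18666 + (5 - 221 + 34) = -18666 - 182 = -18848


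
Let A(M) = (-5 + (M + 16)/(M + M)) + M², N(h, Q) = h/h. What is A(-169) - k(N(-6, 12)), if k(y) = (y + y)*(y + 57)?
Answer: 9612873/338 ≈ 28440.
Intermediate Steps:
N(h, Q) = 1
k(y) = 2*y*(57 + y) (k(y) = (2*y)*(57 + y) = 2*y*(57 + y))
A(M) = -5 + M² + (16 + M)/(2*M) (A(M) = (-5 + (16 + M)/((2*M))) + M² = (-5 + (16 + M)*(1/(2*M))) + M² = (-5 + (16 + M)/(2*M)) + M² = -5 + M² + (16 + M)/(2*M))
A(-169) - k(N(-6, 12)) = (-9/2 + (-169)² + 8/(-169)) - 2*(57 + 1) = (-9/2 + 28561 + 8*(-1/169)) - 2*58 = (-9/2 + 28561 - 8/169) - 1*116 = 9652081/338 - 116 = 9612873/338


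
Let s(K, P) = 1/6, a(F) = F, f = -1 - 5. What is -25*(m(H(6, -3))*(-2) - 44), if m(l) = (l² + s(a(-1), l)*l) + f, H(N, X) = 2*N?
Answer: 8100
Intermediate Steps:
f = -6
s(K, P) = ⅙
m(l) = -6 + l² + l/6 (m(l) = (l² + l/6) - 6 = -6 + l² + l/6)
-25*(m(H(6, -3))*(-2) - 44) = -25*((-6 + (2*6)² + (2*6)/6)*(-2) - 44) = -25*((-6 + 12² + (⅙)*12)*(-2) - 44) = -25*((-6 + 144 + 2)*(-2) - 44) = -25*(140*(-2) - 44) = -25*(-280 - 44) = -25*(-324) = 8100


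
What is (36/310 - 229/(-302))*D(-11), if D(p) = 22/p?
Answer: -40931/23405 ≈ -1.7488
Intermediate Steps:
(36/310 - 229/(-302))*D(-11) = (36/310 - 229/(-302))*(22/(-11)) = (36*(1/310) - 229*(-1/302))*(22*(-1/11)) = (18/155 + 229/302)*(-2) = (40931/46810)*(-2) = -40931/23405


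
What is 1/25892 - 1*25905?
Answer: -670732259/25892 ≈ -25905.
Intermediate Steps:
1/25892 - 1*25905 = 1/25892 - 25905 = -670732259/25892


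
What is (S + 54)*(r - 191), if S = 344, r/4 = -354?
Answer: -639586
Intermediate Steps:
r = -1416 (r = 4*(-354) = -1416)
(S + 54)*(r - 191) = (344 + 54)*(-1416 - 191) = 398*(-1607) = -639586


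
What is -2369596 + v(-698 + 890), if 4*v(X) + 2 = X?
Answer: -4739097/2 ≈ -2.3695e+6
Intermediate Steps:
v(X) = -½ + X/4
-2369596 + v(-698 + 890) = -2369596 + (-½ + (-698 + 890)/4) = -2369596 + (-½ + (¼)*192) = -2369596 + (-½ + 48) = -2369596 + 95/2 = -4739097/2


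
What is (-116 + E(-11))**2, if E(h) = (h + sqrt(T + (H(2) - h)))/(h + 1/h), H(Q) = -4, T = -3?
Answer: 197486809/14884 ≈ 13268.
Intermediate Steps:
E(h) = (h + sqrt(-7 - h))/(h + 1/h) (E(h) = (h + sqrt(-3 + (-4 - h)))/(h + 1/h) = (h + sqrt(-7 - h))/(h + 1/h))
(-116 + E(-11))**2 = (-116 - 11*(-11 + sqrt(-7 - 1*(-11)))/(1 + (-11)**2))**2 = (-116 - 11*(-11 + sqrt(-7 + 11))/(1 + 121))**2 = (-116 - 11*(-11 + sqrt(4))/122)**2 = (-116 - 11*1/122*(-11 + 2))**2 = (-116 - 11*1/122*(-9))**2 = (-116 + 99/122)**2 = (-14053/122)**2 = 197486809/14884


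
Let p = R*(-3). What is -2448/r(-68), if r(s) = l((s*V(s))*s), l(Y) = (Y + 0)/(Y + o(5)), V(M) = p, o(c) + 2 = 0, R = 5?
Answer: -208086/85 ≈ -2448.1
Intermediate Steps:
o(c) = -2 (o(c) = -2 + 0 = -2)
p = -15 (p = 5*(-3) = -15)
V(M) = -15
l(Y) = Y/(-2 + Y) (l(Y) = (Y + 0)/(Y - 2) = Y/(-2 + Y))
r(s) = -15*s**2/(-2 - 15*s**2) (r(s) = ((s*(-15))*s)/(-2 + (s*(-15))*s) = ((-15*s)*s)/(-2 + (-15*s)*s) = (-15*s**2)/(-2 - 15*s**2) = -15*s**2/(-2 - 15*s**2))
-2448/r(-68) = -2448/(15*(-68)**2/(2 + 15*(-68)**2)) = -2448/(15*4624/(2 + 15*4624)) = -2448/(15*4624/(2 + 69360)) = -2448/(15*4624/69362) = -2448/(15*4624*(1/69362)) = -2448/34680/34681 = -2448*34681/34680 = -208086/85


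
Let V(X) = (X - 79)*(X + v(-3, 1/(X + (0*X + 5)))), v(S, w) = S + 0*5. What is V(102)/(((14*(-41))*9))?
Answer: -253/574 ≈ -0.44077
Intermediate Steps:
v(S, w) = S (v(S, w) = S + 0 = S)
V(X) = (-79 + X)*(-3 + X) (V(X) = (X - 79)*(X - 3) = (-79 + X)*(-3 + X))
V(102)/(((14*(-41))*9)) = (237 + 102² - 82*102)/(((14*(-41))*9)) = (237 + 10404 - 8364)/((-574*9)) = 2277/(-5166) = 2277*(-1/5166) = -253/574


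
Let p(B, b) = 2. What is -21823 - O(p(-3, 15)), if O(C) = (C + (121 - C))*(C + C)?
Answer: -22307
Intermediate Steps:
O(C) = 242*C (O(C) = 121*(2*C) = 242*C)
-21823 - O(p(-3, 15)) = -21823 - 242*2 = -21823 - 1*484 = -21823 - 484 = -22307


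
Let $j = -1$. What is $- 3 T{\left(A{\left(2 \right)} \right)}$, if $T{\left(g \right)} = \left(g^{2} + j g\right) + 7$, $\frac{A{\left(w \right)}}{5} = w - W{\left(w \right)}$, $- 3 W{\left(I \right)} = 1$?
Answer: $- \frac{1183}{3} \approx -394.33$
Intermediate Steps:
$W{\left(I \right)} = - \frac{1}{3}$ ($W{\left(I \right)} = \left(- \frac{1}{3}\right) 1 = - \frac{1}{3}$)
$A{\left(w \right)} = \frac{5}{3} + 5 w$ ($A{\left(w \right)} = 5 \left(w - - \frac{1}{3}\right) = 5 \left(w + \frac{1}{3}\right) = 5 \left(\frac{1}{3} + w\right) = \frac{5}{3} + 5 w$)
$T{\left(g \right)} = 7 + g^{2} - g$ ($T{\left(g \right)} = \left(g^{2} - g\right) + 7 = 7 + g^{2} - g$)
$- 3 T{\left(A{\left(2 \right)} \right)} = - 3 \left(7 + \left(\frac{5}{3} + 5 \cdot 2\right)^{2} - \left(\frac{5}{3} + 5 \cdot 2\right)\right) = - 3 \left(7 + \left(\frac{5}{3} + 10\right)^{2} - \left(\frac{5}{3} + 10\right)\right) = - 3 \left(7 + \left(\frac{35}{3}\right)^{2} - \frac{35}{3}\right) = - 3 \left(7 + \frac{1225}{9} - \frac{35}{3}\right) = \left(-3\right) \frac{1183}{9} = - \frac{1183}{3}$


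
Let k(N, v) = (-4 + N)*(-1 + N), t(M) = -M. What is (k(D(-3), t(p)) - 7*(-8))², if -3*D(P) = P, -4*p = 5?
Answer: 3136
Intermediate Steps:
p = -5/4 (p = -¼*5 = -5/4 ≈ -1.2500)
D(P) = -P/3
k(N, v) = (-1 + N)*(-4 + N)
(k(D(-3), t(p)) - 7*(-8))² = ((4 + (-⅓*(-3))² - (-5)*(-3)/3) - 7*(-8))² = ((4 + 1² - 5*1) + 56)² = ((4 + 1 - 5) + 56)² = (0 + 56)² = 56² = 3136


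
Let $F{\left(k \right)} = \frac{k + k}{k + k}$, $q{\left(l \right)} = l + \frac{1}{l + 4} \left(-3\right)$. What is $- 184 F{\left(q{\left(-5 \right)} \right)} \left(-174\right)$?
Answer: $32016$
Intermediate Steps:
$q{\left(l \right)} = l - \frac{3}{4 + l}$ ($q{\left(l \right)} = l + \frac{1}{4 + l} \left(-3\right) = l - \frac{3}{4 + l}$)
$F{\left(k \right)} = 1$ ($F{\left(k \right)} = \frac{2 k}{2 k} = 2 k \frac{1}{2 k} = 1$)
$- 184 F{\left(q{\left(-5 \right)} \right)} \left(-174\right) = \left(-184\right) 1 \left(-174\right) = \left(-184\right) \left(-174\right) = 32016$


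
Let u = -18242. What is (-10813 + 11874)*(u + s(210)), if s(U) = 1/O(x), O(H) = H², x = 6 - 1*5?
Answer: -19353701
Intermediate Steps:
x = 1 (x = 6 - 5 = 1)
s(U) = 1 (s(U) = 1/(1²) = 1/1 = 1)
(-10813 + 11874)*(u + s(210)) = (-10813 + 11874)*(-18242 + 1) = 1061*(-18241) = -19353701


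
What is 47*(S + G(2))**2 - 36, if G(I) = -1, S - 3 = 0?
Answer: 152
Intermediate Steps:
S = 3 (S = 3 + 0 = 3)
47*(S + G(2))**2 - 36 = 47*(3 - 1)**2 - 36 = 47*2**2 - 36 = 47*4 - 36 = 188 - 36 = 152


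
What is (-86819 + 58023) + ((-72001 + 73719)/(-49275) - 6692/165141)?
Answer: -26035884454382/904146975 ≈ -28796.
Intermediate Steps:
(-86819 + 58023) + ((-72001 + 73719)/(-49275) - 6692/165141) = -28796 + (1718*(-1/49275) - 6692*1/165141) = -28796 + (-1718/49275 - 6692/165141) = -28796 - 68162282/904146975 = -26035884454382/904146975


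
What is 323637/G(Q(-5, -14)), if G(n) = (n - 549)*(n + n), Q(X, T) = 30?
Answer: -107879/10380 ≈ -10.393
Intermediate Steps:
G(n) = 2*n*(-549 + n) (G(n) = (-549 + n)*(2*n) = 2*n*(-549 + n))
323637/G(Q(-5, -14)) = 323637/((2*30*(-549 + 30))) = 323637/((2*30*(-519))) = 323637/(-31140) = 323637*(-1/31140) = -107879/10380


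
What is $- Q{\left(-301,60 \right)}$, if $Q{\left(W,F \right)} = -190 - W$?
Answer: $-111$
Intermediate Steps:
$- Q{\left(-301,60 \right)} = - (-190 - -301) = - (-190 + 301) = \left(-1\right) 111 = -111$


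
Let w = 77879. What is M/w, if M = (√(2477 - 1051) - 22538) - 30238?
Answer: -52776/77879 + √1426/77879 ≈ -0.67718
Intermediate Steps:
M = -52776 + √1426 (M = (√1426 - 22538) - 30238 = (-22538 + √1426) - 30238 = -52776 + √1426 ≈ -52738.)
M/w = (-52776 + √1426)/77879 = (-52776 + √1426)*(1/77879) = -52776/77879 + √1426/77879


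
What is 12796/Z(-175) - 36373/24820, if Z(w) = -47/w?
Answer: 55577716469/1166540 ≈ 47643.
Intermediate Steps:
12796/Z(-175) - 36373/24820 = 12796/((-47/(-175))) - 36373/24820 = 12796/((-47*(-1/175))) - 36373*1/24820 = 12796/(47/175) - 36373/24820 = 12796*(175/47) - 36373/24820 = 2239300/47 - 36373/24820 = 55577716469/1166540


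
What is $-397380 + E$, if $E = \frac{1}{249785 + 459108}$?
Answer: $- \frac{281699900339}{708893} \approx -3.9738 \cdot 10^{5}$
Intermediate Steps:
$E = \frac{1}{708893} \approx 1.4106 \cdot 10^{-6}$
$-397380 + E = -397380 + \frac{1}{708893} = - \frac{281699900339}{708893}$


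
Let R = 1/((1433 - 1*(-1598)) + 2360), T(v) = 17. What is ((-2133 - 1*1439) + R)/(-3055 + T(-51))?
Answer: 19256651/16377858 ≈ 1.1758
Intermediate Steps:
R = 1/5391 (R = 1/((1433 + 1598) + 2360) = 1/(3031 + 2360) = 1/5391 ≈ 0.00018549)
((-2133 - 1*1439) + R)/(-3055 + T(-51)) = ((-2133 - 1*1439) + 1/5391)/(-3055 + 17) = ((-2133 - 1439) + 1/5391)/(-3038) = (-3572 + 1/5391)*(-1/3038) = -19256651/5391*(-1/3038) = 19256651/16377858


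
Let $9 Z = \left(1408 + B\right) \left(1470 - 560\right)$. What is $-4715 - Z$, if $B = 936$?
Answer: $- \frac{2175475}{9} \approx -2.4172 \cdot 10^{5}$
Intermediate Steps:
$Z = \frac{2133040}{9}$ ($Z = \frac{\left(1408 + 936\right) \left(1470 - 560\right)}{9} = \frac{2344 \cdot 910}{9} = \frac{1}{9} \cdot 2133040 = \frac{2133040}{9} \approx 2.37 \cdot 10^{5}$)
$-4715 - Z = -4715 - \frac{2133040}{9} = - \frac{2175475}{9}$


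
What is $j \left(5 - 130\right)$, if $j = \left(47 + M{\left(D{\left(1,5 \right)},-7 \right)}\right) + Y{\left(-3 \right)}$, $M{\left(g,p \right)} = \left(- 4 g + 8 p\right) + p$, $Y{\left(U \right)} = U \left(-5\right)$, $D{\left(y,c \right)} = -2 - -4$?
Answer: $1125$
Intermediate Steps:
$D{\left(y,c \right)} = 2$ ($D{\left(y,c \right)} = -2 + 4 = 2$)
$Y{\left(U \right)} = - 5 U$
$M{\left(g,p \right)} = - 4 g + 9 p$
$j = -9$ ($j = \left(47 + \left(\left(-4\right) 2 + 9 \left(-7\right)\right)\right) - -15 = \left(47 - 71\right) + 15 = -24 + 15 = -9$)
$j \left(5 - 130\right) = - 9 \left(5 - 130\right) = \left(-9\right) \left(-125\right) = 1125$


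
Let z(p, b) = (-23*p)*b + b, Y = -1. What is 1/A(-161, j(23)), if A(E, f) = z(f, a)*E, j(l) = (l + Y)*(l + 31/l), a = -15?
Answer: -1/29750385 ≈ -3.3613e-8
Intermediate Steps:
z(p, b) = b - 23*b*p (z(p, b) = -23*b*p + b = b - 23*b*p)
j(l) = (-1 + l)*(l + 31/l) (j(l) = (l - 1)*(l + 31/l) = (-1 + l)*(l + 31/l))
A(E, f) = E*(-15 + 345*f) (A(E, f) = (-15*(1 - 23*f))*E = (-15 + 345*f)*E = E*(-15 + 345*f))
1/A(-161, j(23)) = 1/(15*(-161)*(-1 + 23*(31 + 23**2 - 1*23 - 31/23))) = 1/(15*(-161)*(-1 + 23*(31 + 529 - 23 - 31*1/23))) = 1/(15*(-161)*(-1 + 23*(31 + 529 - 23 - 31/23))) = 1/(15*(-161)*(-1 + 23*(12320/23))) = 1/(15*(-161)*(-1 + 12320)) = 1/(15*(-161)*12319) = 1/(-29750385) = -1/29750385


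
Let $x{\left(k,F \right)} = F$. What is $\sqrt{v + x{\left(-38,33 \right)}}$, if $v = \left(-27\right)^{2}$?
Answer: $\sqrt{762} \approx 27.604$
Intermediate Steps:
$v = 729$
$\sqrt{v + x{\left(-38,33 \right)}} = \sqrt{729 + 33} = \sqrt{762}$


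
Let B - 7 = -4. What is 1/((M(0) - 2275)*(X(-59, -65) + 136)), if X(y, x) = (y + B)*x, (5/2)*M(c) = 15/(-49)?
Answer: -49/420952256 ≈ -1.1640e-7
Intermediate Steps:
B = 3 (B = 7 - 4 = 3)
M(c) = -6/49 (M(c) = 2*(15/(-49))/5 = 2*(15*(-1/49))/5 = (⅖)*(-15/49) = -6/49)
X(y, x) = x*(3 + y) (X(y, x) = (y + 3)*x = (3 + y)*x = x*(3 + y))
1/((M(0) - 2275)*(X(-59, -65) + 136)) = 1/((-6/49 - 2275)*(-65*(3 - 59) + 136)) = 1/(-111481*(-65*(-56) + 136)/49) = 1/(-111481*(3640 + 136)/49) = 1/(-111481/49*3776) = 1/(-420952256/49) = -49/420952256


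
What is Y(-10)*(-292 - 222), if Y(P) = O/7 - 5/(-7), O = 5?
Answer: -5140/7 ≈ -734.29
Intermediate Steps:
Y(P) = 10/7 (Y(P) = 5/7 - 5/(-7) = 5*(1/7) - 5*(-1/7) = 5/7 + 5/7 = 10/7)
Y(-10)*(-292 - 222) = 10*(-292 - 222)/7 = (10/7)*(-514) = -5140/7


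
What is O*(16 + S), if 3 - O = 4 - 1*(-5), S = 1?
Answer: -102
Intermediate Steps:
O = -6 (O = 3 - (4 - 1*(-5)) = 3 - (4 + 5) = 3 - 1*9 = 3 - 9 = -6)
O*(16 + S) = -6*(16 + 1) = -6*17 = -102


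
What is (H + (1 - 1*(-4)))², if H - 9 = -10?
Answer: 16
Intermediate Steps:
H = -1 (H = 9 - 10 = -1)
(H + (1 - 1*(-4)))² = (-1 + (1 - 1*(-4)))² = (-1 + (1 + 4))² = (-1 + 5)² = 4² = 16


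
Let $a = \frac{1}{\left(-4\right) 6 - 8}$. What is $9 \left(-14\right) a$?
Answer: $\frac{63}{16} \approx 3.9375$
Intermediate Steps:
$a = - \frac{1}{32}$ ($a = \frac{1}{-24 - 8} = \frac{1}{-32} = - \frac{1}{32} \approx -0.03125$)
$9 \left(-14\right) a = 9 \left(-14\right) \left(- \frac{1}{32}\right) = \left(-126\right) \left(- \frac{1}{32}\right) = \frac{63}{16}$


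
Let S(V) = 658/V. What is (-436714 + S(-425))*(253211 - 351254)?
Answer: 18197183560644/425 ≈ 4.2817e+10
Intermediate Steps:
(-436714 + S(-425))*(253211 - 351254) = (-436714 + 658/(-425))*(253211 - 351254) = (-436714 + 658*(-1/425))*(-98043) = (-436714 - 658/425)*(-98043) = -185604108/425*(-98043) = 18197183560644/425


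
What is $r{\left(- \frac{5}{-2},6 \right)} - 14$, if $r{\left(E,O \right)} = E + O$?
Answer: $- \frac{11}{2} \approx -5.5$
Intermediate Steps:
$r{\left(- \frac{5}{-2},6 \right)} - 14 = \left(- \frac{5}{-2} + 6\right) - 14 = \left(\left(-5\right) \left(- \frac{1}{2}\right) + 6\right) - 14 = \left(\frac{5}{2} + 6\right) - 14 = \frac{17}{2} - 14 = - \frac{11}{2}$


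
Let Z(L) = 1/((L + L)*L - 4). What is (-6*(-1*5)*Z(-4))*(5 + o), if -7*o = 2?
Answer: 495/98 ≈ 5.0510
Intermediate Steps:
o = -2/7 (o = -⅐*2 = -2/7 ≈ -0.28571)
Z(L) = 1/(-4 + 2*L²) (Z(L) = 1/((2*L)*L - 4) = 1/(2*L² - 4) = 1/(-4 + 2*L²))
(-6*(-1*5)*Z(-4))*(5 + o) = (-6*(-1*5)*1/(2*(-2 + (-4)²)))*(5 - 2/7) = -(-30)*1/(2*(-2 + 16))*(33/7) = -(-30)*(½)/14*(33/7) = -(-30)*(½)*(1/14)*(33/7) = -(-30)/28*(33/7) = -6*(-5/28)*(33/7) = (15/14)*(33/7) = 495/98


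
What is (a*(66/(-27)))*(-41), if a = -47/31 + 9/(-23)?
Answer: -1226720/6417 ≈ -191.17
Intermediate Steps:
a = -1360/713 (a = -47*1/31 + 9*(-1/23) = -47/31 - 9/23 = -1360/713 ≈ -1.9074)
(a*(66/(-27)))*(-41) = -89760/(713*(-27))*(-41) = -89760*(-1)/(713*27)*(-41) = -1360/713*(-22/9)*(-41) = (29920/6417)*(-41) = -1226720/6417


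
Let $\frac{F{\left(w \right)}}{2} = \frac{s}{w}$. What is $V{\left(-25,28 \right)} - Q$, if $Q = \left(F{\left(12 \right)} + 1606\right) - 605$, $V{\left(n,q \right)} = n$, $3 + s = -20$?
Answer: $- \frac{6133}{6} \approx -1022.2$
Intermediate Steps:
$s = -23$ ($s = -3 - 20 = -23$)
$F{\left(w \right)} = - \frac{46}{w}$ ($F{\left(w \right)} = 2 \left(- \frac{23}{w}\right) = - \frac{46}{w}$)
$Q = \frac{5983}{6}$ ($Q = \left(- \frac{46}{12} + 1606\right) - 605 = \left(\left(-46\right) \frac{1}{12} + 1606\right) - 605 = \left(- \frac{23}{6} + 1606\right) - 605 = \frac{9613}{6} - 605 = \frac{5983}{6} \approx 997.17$)
$V{\left(-25,28 \right)} - Q = -25 - \frac{5983}{6} = - \frac{6133}{6}$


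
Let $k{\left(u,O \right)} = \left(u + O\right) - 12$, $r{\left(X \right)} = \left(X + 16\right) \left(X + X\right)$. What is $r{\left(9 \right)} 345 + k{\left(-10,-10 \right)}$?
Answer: $155218$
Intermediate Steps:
$r{\left(X \right)} = 2 X \left(16 + X\right)$ ($r{\left(X \right)} = \left(16 + X\right) 2 X = 2 X \left(16 + X\right)$)
$k{\left(u,O \right)} = -12 + O + u$ ($k{\left(u,O \right)} = \left(O + u\right) - 12 = -12 + O + u$)
$r{\left(9 \right)} 345 + k{\left(-10,-10 \right)} = 2 \cdot 9 \left(16 + 9\right) 345 - 32 = 2 \cdot 9 \cdot 25 \cdot 345 - 32 = 450 \cdot 345 - 32 = 155250 - 32 = 155218$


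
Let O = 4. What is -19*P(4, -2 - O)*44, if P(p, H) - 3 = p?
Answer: -5852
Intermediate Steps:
P(p, H) = 3 + p
-19*P(4, -2 - O)*44 = -19*(3 + 4)*44 = -19*7*44 = -133*44 = -5852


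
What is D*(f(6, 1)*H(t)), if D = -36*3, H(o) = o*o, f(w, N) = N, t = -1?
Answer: -108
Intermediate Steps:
H(o) = o²
D = -108
D*(f(6, 1)*H(t)) = -108*(-1)² = -108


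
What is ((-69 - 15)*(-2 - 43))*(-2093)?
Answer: -7911540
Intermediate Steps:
((-69 - 15)*(-2 - 43))*(-2093) = -84*(-45)*(-2093) = 3780*(-2093) = -7911540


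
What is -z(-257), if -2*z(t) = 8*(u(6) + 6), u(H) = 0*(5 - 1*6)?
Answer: 24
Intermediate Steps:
u(H) = 0 (u(H) = 0*(5 - 6) = 0*(-1) = 0)
z(t) = -24 (z(t) = -4*(0 + 6) = -4*6 = -1/2*48 = -24)
-z(-257) = -1*(-24) = 24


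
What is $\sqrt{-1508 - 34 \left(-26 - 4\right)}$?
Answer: $2 i \sqrt{122} \approx 22.091 i$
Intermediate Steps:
$\sqrt{-1508 - 34 \left(-26 - 4\right)} = \sqrt{-1508 - -1020} = \sqrt{-1508 + 1020} = \sqrt{-488} = 2 i \sqrt{122}$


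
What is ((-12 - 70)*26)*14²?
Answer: -417872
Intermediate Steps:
((-12 - 70)*26)*14² = -82*26*196 = -2132*196 = -417872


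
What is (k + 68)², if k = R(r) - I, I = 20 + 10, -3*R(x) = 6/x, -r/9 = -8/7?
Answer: 1852321/1296 ≈ 1429.3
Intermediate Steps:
r = 72/7 (r = -(-72)/7 = -9*(-8/7) = 72/7 ≈ 10.286)
R(x) = -2/x
I = 30
k = -1087/36 (k = -2/72/7 - 1*30 = -2*7/72 - 30 = -7/36 - 30 = -1087/36 ≈ -30.194)
(k + 68)² = (-1087/36 + 68)² = (1361/36)² = 1852321/1296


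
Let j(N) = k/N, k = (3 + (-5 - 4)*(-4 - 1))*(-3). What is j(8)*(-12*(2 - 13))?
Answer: -2376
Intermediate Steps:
k = -144 (k = (3 - 9*(-5))*(-3) = (3 + 45)*(-3) = 48*(-3) = -144)
j(N) = -144/N
j(8)*(-12*(2 - 13)) = (-144/8)*(-12*(2 - 13)) = (-144*⅛)*(-12*(-11)) = -18*132 = -2376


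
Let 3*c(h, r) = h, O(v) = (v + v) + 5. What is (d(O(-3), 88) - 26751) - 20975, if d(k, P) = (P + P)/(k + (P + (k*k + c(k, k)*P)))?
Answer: -47723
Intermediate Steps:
O(v) = 5 + 2*v (O(v) = 2*v + 5 = 5 + 2*v)
c(h, r) = h/3
d(k, P) = 2*P/(P + k + k² + P*k/3) (d(k, P) = (P + P)/(k + (P + (k*k + (k/3)*P))) = (2*P)/(k + (P + (k² + P*k/3))) = (2*P)/(k + (P + k² + P*k/3)) = (2*P)/(P + k + k² + P*k/3) = 2*P/(P + k + k² + P*k/3))
(d(O(-3), 88) - 26751) - 20975 = (6*88/(3*88 + 3*(5 + 2*(-3)) + 3*(5 + 2*(-3))² + 88*(5 + 2*(-3))) - 26751) - 20975 = (6*88/(264 + 3*(5 - 6) + 3*(5 - 6)² + 88*(5 - 6)) - 26751) - 20975 = (6*88/(264 + 3*(-1) + 3*(-1)² + 88*(-1)) - 26751) - 20975 = (6*88/(264 - 3 + 3*1 - 88) - 26751) - 20975 = (6*88/(264 - 3 + 3 - 88) - 26751) - 20975 = (6*88/176 - 26751) - 20975 = (6*88*(1/176) - 26751) - 20975 = (3 - 26751) - 20975 = -26748 - 20975 = -47723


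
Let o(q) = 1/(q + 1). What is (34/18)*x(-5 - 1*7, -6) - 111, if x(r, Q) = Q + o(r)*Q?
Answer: -4003/33 ≈ -121.30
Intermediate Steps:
o(q) = 1/(1 + q)
x(r, Q) = Q + Q/(1 + r)
(34/18)*x(-5 - 1*7, -6) - 111 = (34/18)*(-6*(2 + (-5 - 1*7))/(1 + (-5 - 1*7))) - 111 = (34*(1/18))*(-6*(2 + (-5 - 7))/(1 + (-5 - 7))) - 111 = 17*(-6*(2 - 12)/(1 - 12))/9 - 111 = 17*(-6*(-10)/(-11))/9 - 111 = 17*(-6*(-1/11)*(-10))/9 - 111 = (17/9)*(-60/11) - 111 = -340/33 - 111 = -4003/33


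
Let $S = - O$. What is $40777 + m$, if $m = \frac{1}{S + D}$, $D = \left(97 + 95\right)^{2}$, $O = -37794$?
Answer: $\frac{3044329267}{74658} \approx 40777.0$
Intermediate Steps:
$D = 36864$ ($D = 192^{2} = 36864$)
$S = 37794$ ($S = \left(-1\right) \left(-37794\right) = 37794$)
$m = \frac{1}{74658}$ ($m = \frac{1}{37794 + 36864} = \frac{1}{74658} \approx 1.3394 \cdot 10^{-5}$)
$40777 + m = 40777 + \frac{1}{74658} = \frac{3044329267}{74658}$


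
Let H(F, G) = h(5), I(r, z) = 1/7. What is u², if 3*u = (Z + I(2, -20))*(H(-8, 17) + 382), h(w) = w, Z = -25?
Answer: 503822916/49 ≈ 1.0282e+7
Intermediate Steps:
I(r, z) = ⅐
H(F, G) = 5
u = -22446/7 (u = ((-25 + ⅐)*(5 + 382))/3 = (-174/7*387)/3 = (⅓)*(-67338/7) = -22446/7 ≈ -3206.6)
u² = (-22446/7)² = 503822916/49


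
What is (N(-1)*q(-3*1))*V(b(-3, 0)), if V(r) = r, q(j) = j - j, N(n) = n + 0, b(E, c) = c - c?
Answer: 0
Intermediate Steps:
b(E, c) = 0
N(n) = n
q(j) = 0
(N(-1)*q(-3*1))*V(b(-3, 0)) = -1*0*0 = 0*0 = 0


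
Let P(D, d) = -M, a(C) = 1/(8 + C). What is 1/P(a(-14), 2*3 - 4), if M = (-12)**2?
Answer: -1/144 ≈ -0.0069444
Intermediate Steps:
M = 144
P(D, d) = -144 (P(D, d) = -1*144 = -144)
1/P(a(-14), 2*3 - 4) = 1/(-144) = -1/144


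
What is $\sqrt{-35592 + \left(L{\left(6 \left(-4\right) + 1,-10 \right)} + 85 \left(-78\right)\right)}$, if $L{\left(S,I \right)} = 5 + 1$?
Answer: $2 i \sqrt{10554} \approx 205.47 i$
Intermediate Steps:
$L{\left(S,I \right)} = 6$
$\sqrt{-35592 + \left(L{\left(6 \left(-4\right) + 1,-10 \right)} + 85 \left(-78\right)\right)} = \sqrt{-35592 + \left(6 + 85 \left(-78\right)\right)} = \sqrt{-35592 + \left(6 - 6630\right)} = \sqrt{-35592 - 6624} = \sqrt{-42216} = 2 i \sqrt{10554}$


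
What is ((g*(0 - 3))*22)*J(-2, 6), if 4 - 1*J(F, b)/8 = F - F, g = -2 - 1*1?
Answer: 6336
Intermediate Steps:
g = -3 (g = -2 - 1 = -3)
J(F, b) = 32 (J(F, b) = 32 - 8*(F - F) = 32 - 8*0 = 32 + 0 = 32)
((g*(0 - 3))*22)*J(-2, 6) = (-3*(0 - 3)*22)*32 = (-3*(-3)*22)*32 = (9*22)*32 = 198*32 = 6336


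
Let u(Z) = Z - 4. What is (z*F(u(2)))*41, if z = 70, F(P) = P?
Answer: -5740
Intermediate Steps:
u(Z) = -4 + Z
(z*F(u(2)))*41 = (70*(-4 + 2))*41 = (70*(-2))*41 = -140*41 = -5740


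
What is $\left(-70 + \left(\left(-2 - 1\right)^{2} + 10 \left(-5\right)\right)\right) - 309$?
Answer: $-420$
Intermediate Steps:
$\left(-70 + \left(\left(-2 - 1\right)^{2} + 10 \left(-5\right)\right)\right) - 309 = \left(-70 - \left(50 - \left(-3\right)^{2}\right)\right) - 309 = \left(-70 + \left(9 - 50\right)\right) - 309 = \left(-70 - 41\right) - 309 = -111 - 309 = -420$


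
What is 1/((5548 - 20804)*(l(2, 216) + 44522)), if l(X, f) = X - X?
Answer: -1/679227632 ≈ -1.4723e-9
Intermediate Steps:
l(X, f) = 0
1/((5548 - 20804)*(l(2, 216) + 44522)) = 1/((5548 - 20804)*(0 + 44522)) = 1/(-15256*44522) = 1/(-679227632) = -1/679227632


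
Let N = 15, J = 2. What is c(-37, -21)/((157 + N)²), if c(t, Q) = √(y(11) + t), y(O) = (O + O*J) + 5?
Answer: 1/29584 ≈ 3.3802e-5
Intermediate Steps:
y(O) = 5 + 3*O (y(O) = (O + O*2) + 5 = (O + 2*O) + 5 = 3*O + 5 = 5 + 3*O)
c(t, Q) = √(38 + t) (c(t, Q) = √((5 + 3*11) + t) = √((5 + 33) + t) = √(38 + t))
c(-37, -21)/((157 + N)²) = √(38 - 37)/((157 + 15)²) = √1/(172²) = 1/29584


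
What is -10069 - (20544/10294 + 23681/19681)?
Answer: -1020294688722/101298107 ≈ -10072.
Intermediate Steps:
-10069 - (20544/10294 + 23681/19681) = -10069 - (20544*(1/10294) + 23681*(1/19681)) = -10069 - (10272/5147 + 23681/19681) = -10069 - 1*324049339/101298107 = -10069 - 324049339/101298107 = -1020294688722/101298107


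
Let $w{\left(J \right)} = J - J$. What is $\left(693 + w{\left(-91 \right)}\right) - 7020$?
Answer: $-6327$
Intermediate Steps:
$w{\left(J \right)} = 0$
$\left(693 + w{\left(-91 \right)}\right) - 7020 = \left(693 + 0\right) - 7020 = 693 - 7020 = -6327$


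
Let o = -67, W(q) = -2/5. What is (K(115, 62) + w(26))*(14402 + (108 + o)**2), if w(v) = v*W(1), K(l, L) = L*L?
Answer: 308278944/5 ≈ 6.1656e+7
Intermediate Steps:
W(q) = -2/5 (W(q) = -2*1/5 = -2/5)
K(l, L) = L**2
w(v) = -2*v/5 (w(v) = v*(-2/5) = -2*v/5)
(K(115, 62) + w(26))*(14402 + (108 + o)**2) = (62**2 - 2/5*26)*(14402 + (108 - 67)**2) = (3844 - 52/5)*(14402 + 41**2) = 19168*(14402 + 1681)/5 = (19168/5)*16083 = 308278944/5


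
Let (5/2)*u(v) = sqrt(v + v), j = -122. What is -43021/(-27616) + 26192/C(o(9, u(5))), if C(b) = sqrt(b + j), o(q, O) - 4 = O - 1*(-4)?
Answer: 43021/27616 - 13096*I*sqrt(10)/sqrt(285 - sqrt(10)) ≈ 1.5578 - 2466.8*I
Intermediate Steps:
u(v) = 2*sqrt(2)*sqrt(v)/5 (u(v) = 2*sqrt(v + v)/5 = 2*sqrt(2*v)/5 = 2*(sqrt(2)*sqrt(v))/5 = 2*sqrt(2)*sqrt(v)/5)
o(q, O) = 8 + O (o(q, O) = 4 + (O - 1*(-4)) = 4 + (O + 4) = 4 + (4 + O) = 8 + O)
C(b) = sqrt(-122 + b) (C(b) = sqrt(b - 122) = sqrt(-122 + b))
-43021/(-27616) + 26192/C(o(9, u(5))) = -43021/(-27616) + 26192/(sqrt(-122 + (8 + 2*sqrt(2)*sqrt(5)/5))) = -43021*(-1/27616) + 26192/(sqrt(-122 + (8 + 2*sqrt(10)/5))) = 43021/27616 + 26192/(sqrt(-114 + 2*sqrt(10)/5)) = 43021/27616 + 26192/sqrt(-114 + 2*sqrt(10)/5)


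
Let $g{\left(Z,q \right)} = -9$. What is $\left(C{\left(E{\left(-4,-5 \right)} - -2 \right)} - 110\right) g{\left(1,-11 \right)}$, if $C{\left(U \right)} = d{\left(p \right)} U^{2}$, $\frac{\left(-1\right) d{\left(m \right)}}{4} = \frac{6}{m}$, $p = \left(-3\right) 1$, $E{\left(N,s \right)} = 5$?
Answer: $-2538$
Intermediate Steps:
$p = -3$
$d{\left(m \right)} = - \frac{24}{m}$ ($d{\left(m \right)} = - 4 \frac{6}{m} = - \frac{24}{m}$)
$C{\left(U \right)} = 8 U^{2}$ ($C{\left(U \right)} = - \frac{24}{-3} U^{2} = \left(-24\right) \left(- \frac{1}{3}\right) U^{2} = 8 U^{2}$)
$\left(C{\left(E{\left(-4,-5 \right)} - -2 \right)} - 110\right) g{\left(1,-11 \right)} = \left(8 \left(5 - -2\right)^{2} - 110\right) \left(-9\right) = \left(8 \left(5 + 2\right)^{2} - 110\right) \left(-9\right) = \left(8 \cdot 7^{2} - 110\right) \left(-9\right) = \left(8 \cdot 49 - 110\right) \left(-9\right) = \left(392 - 110\right) \left(-9\right) = 282 \left(-9\right) = -2538$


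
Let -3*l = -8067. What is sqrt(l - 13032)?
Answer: I*sqrt(10343) ≈ 101.7*I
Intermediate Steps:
l = 2689 (l = -1/3*(-8067) = 2689)
sqrt(l - 13032) = sqrt(2689 - 13032) = sqrt(-10343) = I*sqrt(10343)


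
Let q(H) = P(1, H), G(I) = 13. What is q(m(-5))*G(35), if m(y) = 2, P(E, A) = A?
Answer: 26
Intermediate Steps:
q(H) = H
q(m(-5))*G(35) = 2*13 = 26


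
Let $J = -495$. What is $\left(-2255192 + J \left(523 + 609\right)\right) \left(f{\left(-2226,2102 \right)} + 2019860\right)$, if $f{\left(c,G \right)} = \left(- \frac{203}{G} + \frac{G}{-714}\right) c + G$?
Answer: $- \frac{102055499856465636}{17867} \approx -5.712 \cdot 10^{12}$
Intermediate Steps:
$f{\left(c,G \right)} = G + c \left(- \frac{203}{G} - \frac{G}{714}\right)$ ($f{\left(c,G \right)} = \left(- \frac{203}{G} + G \left(- \frac{1}{714}\right)\right) c + G = \left(- \frac{203}{G} - \frac{G}{714}\right) c + G = c \left(- \frac{203}{G} - \frac{G}{714}\right) + G = G + c \left(- \frac{203}{G} - \frac{G}{714}\right)$)
$\left(-2255192 + J \left(523 + 609\right)\right) \left(f{\left(-2226,2102 \right)} + 2019860\right) = \left(-2255192 - 495 \left(523 + 609\right)\right) \left(\left(2102 - - \frac{451878}{2102} - \frac{1051}{357} \left(-2226\right)\right) + 2019860\right) = \left(-2255192 - 560340\right) \left(\left(2102 - \left(-451878\right) \frac{1}{2102} + \frac{111406}{17}\right) + 2019860\right) = \left(-2255192 - 560340\right) \left(\left(2102 + \frac{225939}{1051} + \frac{111406}{17}\right) + 2019860\right) = - 2815532 \left(\frac{158485103}{17867} + 2019860\right) = \left(-2815532\right) \frac{36247323723}{17867} = - \frac{102055499856465636}{17867}$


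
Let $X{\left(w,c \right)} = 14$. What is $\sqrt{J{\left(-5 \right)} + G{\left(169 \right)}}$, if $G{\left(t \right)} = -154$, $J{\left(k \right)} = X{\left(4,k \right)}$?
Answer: $2 i \sqrt{35} \approx 11.832 i$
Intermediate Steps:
$J{\left(k \right)} = 14$
$\sqrt{J{\left(-5 \right)} + G{\left(169 \right)}} = \sqrt{14 - 154} = \sqrt{-140} = 2 i \sqrt{35}$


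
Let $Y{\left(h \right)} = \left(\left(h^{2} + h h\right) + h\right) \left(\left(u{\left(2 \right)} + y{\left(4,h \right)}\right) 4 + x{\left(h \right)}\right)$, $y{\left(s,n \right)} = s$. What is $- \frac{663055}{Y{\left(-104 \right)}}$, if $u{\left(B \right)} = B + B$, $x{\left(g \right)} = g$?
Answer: $\frac{663055}{1550016} \approx 0.42777$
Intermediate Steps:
$u{\left(B \right)} = 2 B$
$Y{\left(h \right)} = \left(32 + h\right) \left(h + 2 h^{2}\right)$ ($Y{\left(h \right)} = \left(\left(h^{2} + h h\right) + h\right) \left(\left(2 \cdot 2 + 4\right) 4 + h\right) = \left(\left(h^{2} + h^{2}\right) + h\right) \left(\left(4 + 4\right) 4 + h\right) = \left(2 h^{2} + h\right) \left(8 \cdot 4 + h\right) = \left(h + 2 h^{2}\right) \left(32 + h\right) = \left(32 + h\right) \left(h + 2 h^{2}\right)$)
$- \frac{663055}{Y{\left(-104 \right)}} = - \frac{663055}{\left(-104\right) \left(32 + 2 \left(-104\right)^{2} + 65 \left(-104\right)\right)} = - \frac{663055}{\left(-104\right) \left(32 + 2 \cdot 10816 - 6760\right)} = - \frac{663055}{\left(-104\right) \left(32 + 21632 - 6760\right)} = - \frac{663055}{\left(-104\right) 14904} = - \frac{663055}{-1550016} = \left(-663055\right) \left(- \frac{1}{1550016}\right) = \frac{663055}{1550016}$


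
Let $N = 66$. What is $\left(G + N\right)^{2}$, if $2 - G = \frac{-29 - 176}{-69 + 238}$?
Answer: $\frac{136819809}{28561} \approx 4790.4$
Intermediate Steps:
$G = \frac{543}{169}$ ($G = 2 - \frac{-29 - 176}{-69 + 238} = 2 - - \frac{205}{169} = 2 + \frac{205}{169} = \frac{543}{169} \approx 3.213$)
$\left(G + N\right)^{2} = \left(\frac{543}{169} + 66\right)^{2} = \left(\frac{11697}{169}\right)^{2} = \frac{136819809}{28561}$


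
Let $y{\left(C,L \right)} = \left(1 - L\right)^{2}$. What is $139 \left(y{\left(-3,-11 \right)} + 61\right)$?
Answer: $28495$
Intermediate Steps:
$139 \left(y{\left(-3,-11 \right)} + 61\right) = 139 \left(\left(-1 - 11\right)^{2} + 61\right) = 139 \left(\left(-12\right)^{2} + 61\right) = 139 \left(144 + 61\right) = 139 \cdot 205 = 28495$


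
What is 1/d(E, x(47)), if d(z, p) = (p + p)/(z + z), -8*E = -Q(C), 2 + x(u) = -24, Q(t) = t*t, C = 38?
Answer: -361/52 ≈ -6.9423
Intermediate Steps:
Q(t) = t**2
x(u) = -26 (x(u) = -2 - 24 = -26)
E = 361/2 (E = -(-1)*38**2/8 = -(-1)*1444/8 = -1/8*(-1444) = 361/2 ≈ 180.50)
d(z, p) = p/z (d(z, p) = (2*p)/((2*z)) = (2*p)*(1/(2*z)) = p/z)
1/d(E, x(47)) = 1/(-26/361/2) = 1/(-26*2/361) = 1/(-52/361) = -361/52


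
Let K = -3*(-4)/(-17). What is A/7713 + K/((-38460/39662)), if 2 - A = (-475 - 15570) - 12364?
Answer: 1853886341/420242805 ≈ 4.4115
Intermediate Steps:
A = 28411 (A = 2 - ((-475 - 15570) - 12364) = 2 - (-16045 - 12364) = 2 - 1*(-28409) = 2 + 28409 = 28411)
K = -12/17 (K = 12*(-1/17) = -12/17 ≈ -0.70588)
A/7713 + K/((-38460/39662)) = 28411/7713 - 12/(17*((-38460/39662))) = 28411*(1/7713) - 12/(17*((-38460*1/39662))) = 28411/7713 - 12/(17*(-19230/19831)) = 28411/7713 - 12/17*(-19831/19230) = 28411/7713 + 39662/54485 = 1853886341/420242805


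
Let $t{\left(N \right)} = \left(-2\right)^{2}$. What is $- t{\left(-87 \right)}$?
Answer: $-4$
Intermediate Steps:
$t{\left(N \right)} = 4$
$- t{\left(-87 \right)} = \left(-1\right) 4 = -4$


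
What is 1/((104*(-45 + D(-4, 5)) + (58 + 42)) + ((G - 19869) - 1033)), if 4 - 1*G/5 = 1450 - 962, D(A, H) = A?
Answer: -1/28318 ≈ -3.5313e-5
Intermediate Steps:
G = -2420 (G = 20 - 5*(1450 - 962) = 20 - 5*488 = 20 - 2440 = -2420)
1/((104*(-45 + D(-4, 5)) + (58 + 42)) + ((G - 19869) - 1033)) = 1/((104*(-45 - 4) + (58 + 42)) + ((-2420 - 19869) - 1033)) = 1/((104*(-49) + 100) + (-22289 - 1033)) = 1/((-5096 + 100) - 23322) = 1/(-4996 - 23322) = 1/(-28318) = -1/28318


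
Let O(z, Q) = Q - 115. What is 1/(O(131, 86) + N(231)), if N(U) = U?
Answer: 1/202 ≈ 0.0049505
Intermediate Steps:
O(z, Q) = -115 + Q
1/(O(131, 86) + N(231)) = 1/((-115 + 86) + 231) = 1/(-29 + 231) = 1/202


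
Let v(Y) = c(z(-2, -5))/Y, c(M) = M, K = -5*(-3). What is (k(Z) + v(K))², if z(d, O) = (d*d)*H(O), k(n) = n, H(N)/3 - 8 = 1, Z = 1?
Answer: 1681/25 ≈ 67.240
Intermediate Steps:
H(N) = 27 (H(N) = 24 + 3*1 = 24 + 3 = 27)
z(d, O) = 27*d² (z(d, O) = (d*d)*27 = d²*27 = 27*d²)
K = 15
v(Y) = 108/Y (v(Y) = (27*(-2)²)/Y = (27*4)/Y = 108/Y)
(k(Z) + v(K))² = (1 + 108/15)² = (1 + 108*(1/15))² = (1 + 36/5)² = (41/5)² = 1681/25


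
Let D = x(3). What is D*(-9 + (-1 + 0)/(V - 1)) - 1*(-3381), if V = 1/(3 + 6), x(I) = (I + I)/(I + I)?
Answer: 26985/8 ≈ 3373.1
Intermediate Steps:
x(I) = 1 (x(I) = (2*I)/((2*I)) = (2*I)*(1/(2*I)) = 1)
D = 1
V = 1/9 ≈ 0.11111
D*(-9 + (-1 + 0)/(V - 1)) - 1*(-3381) = 1*(-9 + (-1 + 0)/(1/9 - 1)) - 1*(-3381) = 1*(-9 - 1/(-8/9)) + 3381 = 1*(-9 - 1*(-9/8)) + 3381 = 1*(-9 + 9/8) + 3381 = 1*(-63/8) + 3381 = -63/8 + 3381 = 26985/8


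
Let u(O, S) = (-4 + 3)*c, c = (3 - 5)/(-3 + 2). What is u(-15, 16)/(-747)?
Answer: 2/747 ≈ 0.0026774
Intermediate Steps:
c = 2 (c = -2/(-1) = -2*(-1) = 2)
u(O, S) = -2 (u(O, S) = (-4 + 3)*2 = -1*2 = -2)
u(-15, 16)/(-747) = -2/(-747) = -2*(-1/747) = 2/747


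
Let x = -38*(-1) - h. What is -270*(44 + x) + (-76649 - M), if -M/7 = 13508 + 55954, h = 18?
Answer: 392305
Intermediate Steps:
M = -486234 (M = -7*(13508 + 55954) = -7*69462 = -486234)
x = 20 (x = -38*(-1) - 1*18 = 38 - 18 = 20)
-270*(44 + x) + (-76649 - M) = -270*(44 + 20) + (-76649 - 1*(-486234)) = -270*64 + (-76649 + 486234) = -17280 + 409585 = 392305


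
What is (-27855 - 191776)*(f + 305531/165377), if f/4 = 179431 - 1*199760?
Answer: 2953485808188231/165377 ≈ 1.7859e+10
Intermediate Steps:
f = -81316 (f = 4*(179431 - 1*199760) = 4*(179431 - 199760) = 4*(-20329) = -81316)
(-27855 - 191776)*(f + 305531/165377) = (-27855 - 191776)*(-81316 + 305531/165377) = -219631*(-81316 + 305531*(1/165377)) = -219631*(-81316 + 305531/165377) = -219631*(-13447490601/165377) = 2953485808188231/165377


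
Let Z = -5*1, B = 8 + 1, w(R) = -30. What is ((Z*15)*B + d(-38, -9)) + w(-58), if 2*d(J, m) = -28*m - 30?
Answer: -594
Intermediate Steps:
d(J, m) = -15 - 14*m (d(J, m) = (-28*m - 30)/2 = (-30 - 28*m)/2 = -15 - 14*m)
B = 9
Z = -5
((Z*15)*B + d(-38, -9)) + w(-58) = (-5*15*9 + (-15 - 14*(-9))) - 30 = (-75*9 + (-15 + 126)) - 30 = (-675 + 111) - 30 = -564 - 30 = -594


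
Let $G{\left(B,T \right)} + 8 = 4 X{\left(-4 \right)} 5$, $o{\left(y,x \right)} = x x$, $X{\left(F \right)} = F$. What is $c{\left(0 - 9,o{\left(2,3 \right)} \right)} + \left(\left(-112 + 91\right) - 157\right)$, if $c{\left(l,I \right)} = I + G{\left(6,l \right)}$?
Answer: $-257$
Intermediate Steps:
$o{\left(y,x \right)} = x^{2}$
$G{\left(B,T \right)} = -88$ ($G{\left(B,T \right)} = -8 + 4 \left(-4\right) 5 = -8 - 80 = -88$)
$c{\left(l,I \right)} = -88 + I$ ($c{\left(l,I \right)} = I - 88 = -88 + I$)
$c{\left(0 - 9,o{\left(2,3 \right)} \right)} + \left(\left(-112 + 91\right) - 157\right) = \left(-88 + 3^{2}\right) + \left(\left(-112 + 91\right) - 157\right) = \left(-88 + 9\right) - 178 = -79 - 178 = -257$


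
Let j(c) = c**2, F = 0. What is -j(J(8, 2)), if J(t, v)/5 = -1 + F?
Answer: -25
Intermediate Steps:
J(t, v) = -5 (J(t, v) = 5*(-1 + 0) = 5*(-1) = -5)
-j(J(8, 2)) = -1*(-5)**2 = -1*25 = -25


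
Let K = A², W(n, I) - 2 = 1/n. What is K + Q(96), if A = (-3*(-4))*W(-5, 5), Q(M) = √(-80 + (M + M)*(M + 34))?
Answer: 11664/25 + 4*√1555 ≈ 624.29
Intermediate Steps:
W(n, I) = 2 + 1/n
Q(M) = √(-80 + 2*M*(34 + M)) (Q(M) = √(-80 + (2*M)*(34 + M)) = √(-80 + 2*M*(34 + M)))
A = 108/5 (A = (-3*(-4))*(2 + 1/(-5)) = 12*(2 - ⅕) = 12*(9/5) = 108/5 ≈ 21.600)
K = 11664/25 (K = (108/5)² = 11664/25 ≈ 466.56)
K + Q(96) = 11664/25 + √(-80 + 2*96² + 68*96) = 11664/25 + √(-80 + 2*9216 + 6528) = 11664/25 + √(-80 + 18432 + 6528) = 11664/25 + √24880 = 11664/25 + 4*√1555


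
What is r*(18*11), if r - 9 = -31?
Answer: -4356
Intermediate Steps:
r = -22 (r = 9 - 31 = -22)
r*(18*11) = -396*11 = -22*198 = -4356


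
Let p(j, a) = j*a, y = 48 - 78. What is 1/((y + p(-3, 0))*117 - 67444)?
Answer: -1/70954 ≈ -1.4094e-5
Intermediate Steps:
y = -30
p(j, a) = a*j
1/((y + p(-3, 0))*117 - 67444) = 1/((-30 + 0*(-3))*117 - 67444) = 1/((-30 + 0)*117 - 67444) = 1/(-30*117 - 67444) = 1/(-3510 - 67444) = 1/(-70954) = -1/70954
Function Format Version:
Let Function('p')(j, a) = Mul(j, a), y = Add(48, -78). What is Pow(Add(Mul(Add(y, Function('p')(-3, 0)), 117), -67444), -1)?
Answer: Rational(-1, 70954) ≈ -1.4094e-5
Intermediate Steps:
y = -30
Function('p')(j, a) = Mul(a, j)
Pow(Add(Mul(Add(y, Function('p')(-3, 0)), 117), -67444), -1) = Pow(Add(Mul(Add(-30, Mul(0, -3)), 117), -67444), -1) = Pow(Add(Mul(Add(-30, 0), 117), -67444), -1) = Pow(Add(Mul(-30, 117), -67444), -1) = Pow(Add(-3510, -67444), -1) = Pow(-70954, -1) = Rational(-1, 70954)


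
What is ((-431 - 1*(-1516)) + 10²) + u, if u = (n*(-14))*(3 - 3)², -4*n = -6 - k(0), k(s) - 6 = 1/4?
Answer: 1185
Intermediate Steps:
k(s) = 25/4 (k(s) = 6 + 1/4 = 6 + ¼ = 25/4)
n = 49/16 (n = -(-6 - 1*25/4)/4 = -(-6 - 25/4)/4 = -¼*(-49/4) = 49/16 ≈ 3.0625)
u = 0 (u = ((49/16)*(-14))*(3 - 3)² = -343/8*0² = -343/8*0 = 0)
((-431 - 1*(-1516)) + 10²) + u = ((-431 - 1*(-1516)) + 10²) + 0 = ((-431 + 1516) + 100) + 0 = (1085 + 100) + 0 = 1185 + 0 = 1185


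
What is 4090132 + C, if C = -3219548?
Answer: 870584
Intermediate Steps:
4090132 + C = 4090132 - 3219548 = 870584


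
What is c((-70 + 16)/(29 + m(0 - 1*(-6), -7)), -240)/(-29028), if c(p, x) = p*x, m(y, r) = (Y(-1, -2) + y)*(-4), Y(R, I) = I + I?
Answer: -360/16933 ≈ -0.021260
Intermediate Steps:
Y(R, I) = 2*I
m(y, r) = 16 - 4*y (m(y, r) = (2*(-2) + y)*(-4) = (-4 + y)*(-4) = 16 - 4*y)
c((-70 + 16)/(29 + m(0 - 1*(-6), -7)), -240)/(-29028) = (((-70 + 16)/(29 + (16 - 4*(0 - 1*(-6)))))*(-240))/(-29028) = (-54/(29 + (16 - 4*(0 + 6)))*(-240))*(-1/29028) = (-54/(29 + (16 - 4*6))*(-240))*(-1/29028) = (-54/(29 + (16 - 24))*(-240))*(-1/29028) = (-54/(29 - 8)*(-240))*(-1/29028) = (-54/21*(-240))*(-1/29028) = (-54*1/21*(-240))*(-1/29028) = -18/7*(-240)*(-1/29028) = (4320/7)*(-1/29028) = -360/16933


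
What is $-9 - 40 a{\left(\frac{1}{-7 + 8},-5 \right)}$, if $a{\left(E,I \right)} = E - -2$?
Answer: $-129$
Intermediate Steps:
$a{\left(E,I \right)} = 2 + E$ ($a{\left(E,I \right)} = E + 2 = 2 + E$)
$-9 - 40 a{\left(\frac{1}{-7 + 8},-5 \right)} = -9 - 40 \left(2 + \frac{1}{-7 + 8}\right) = -9 - 40 \left(2 + 1^{-1}\right) = -9 - 40 \left(2 + 1\right) = -9 - 120 = -129$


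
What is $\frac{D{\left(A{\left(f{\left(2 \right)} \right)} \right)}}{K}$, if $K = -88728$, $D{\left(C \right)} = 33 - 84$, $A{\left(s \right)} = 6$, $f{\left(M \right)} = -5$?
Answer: $\frac{17}{29576} \approx 0.00057479$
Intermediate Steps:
$D{\left(C \right)} = -51$ ($D{\left(C \right)} = 33 - 84 = -51$)
$\frac{D{\left(A{\left(f{\left(2 \right)} \right)} \right)}}{K} = - \frac{51}{-88728} = \left(-51\right) \left(- \frac{1}{88728}\right) = \frac{17}{29576}$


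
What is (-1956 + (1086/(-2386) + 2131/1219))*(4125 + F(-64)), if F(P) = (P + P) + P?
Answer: -486095866506/63229 ≈ -7.6879e+6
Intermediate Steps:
F(P) = 3*P (F(P) = 2*P + P = 3*P)
(-1956 + (1086/(-2386) + 2131/1219))*(4125 + F(-64)) = (-1956 + (1086/(-2386) + 2131/1219))*(4125 + 3*(-64)) = (-1956 + (1086*(-1/2386) + 2131*(1/1219)))*(4125 - 192) = (-1956 + (-543/1193 + 2131/1219))*3933 = (-1956 + 1880366/1454267)*3933 = -2842665886/1454267*3933 = -486095866506/63229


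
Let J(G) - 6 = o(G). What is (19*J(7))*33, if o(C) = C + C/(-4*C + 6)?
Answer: 15903/2 ≈ 7951.5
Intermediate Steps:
o(C) = C + C/(6 - 4*C)
J(G) = 6 + G*(-7 + 4*G)/(2*(-3 + 2*G))
(19*J(7))*33 = (19*((-36 + 4*7² + 17*7)/(2*(-3 + 2*7))))*33 = (19*((-36 + 4*49 + 119)/(2*(-3 + 14))))*33 = (19*((½)*(-36 + 196 + 119)/11))*33 = (19*((½)*(1/11)*279))*33 = (19*(279/22))*33 = (5301/22)*33 = 15903/2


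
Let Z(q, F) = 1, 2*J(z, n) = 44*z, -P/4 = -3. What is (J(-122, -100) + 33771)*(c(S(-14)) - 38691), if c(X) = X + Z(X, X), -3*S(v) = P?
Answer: -1202880378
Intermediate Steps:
P = 12 (P = -4*(-3) = 12)
S(v) = -4 (S(v) = -⅓*12 = -4)
J(z, n) = 22*z (J(z, n) = (44*z)/2 = 22*z)
c(X) = 1 + X (c(X) = X + 1 = 1 + X)
(J(-122, -100) + 33771)*(c(S(-14)) - 38691) = (22*(-122) + 33771)*((1 - 4) - 38691) = (-2684 + 33771)*(-3 - 38691) = 31087*(-38694) = -1202880378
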